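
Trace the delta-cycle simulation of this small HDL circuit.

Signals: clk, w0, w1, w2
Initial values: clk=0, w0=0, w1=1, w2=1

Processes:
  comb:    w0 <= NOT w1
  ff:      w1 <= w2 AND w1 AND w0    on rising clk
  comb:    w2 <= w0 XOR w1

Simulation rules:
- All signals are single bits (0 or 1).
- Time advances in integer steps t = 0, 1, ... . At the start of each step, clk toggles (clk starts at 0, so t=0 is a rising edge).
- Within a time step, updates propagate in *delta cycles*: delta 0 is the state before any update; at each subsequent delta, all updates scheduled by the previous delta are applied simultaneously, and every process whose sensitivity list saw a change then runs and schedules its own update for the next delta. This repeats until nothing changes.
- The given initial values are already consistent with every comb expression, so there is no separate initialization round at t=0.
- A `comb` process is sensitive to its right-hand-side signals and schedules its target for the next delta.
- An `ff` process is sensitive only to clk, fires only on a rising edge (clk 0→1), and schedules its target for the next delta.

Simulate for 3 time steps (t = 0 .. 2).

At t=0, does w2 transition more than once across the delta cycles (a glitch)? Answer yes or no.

yes

t0.Δ0 w2=1 w1=1 w0=0 clk=0
t0.Δ1 w2=1 w1=1 w0=0 clk=1
t0.Δ2 w2=1 w1=0 w0=0 clk=1
t0.Δ3 w2=0 w1=0 w0=1 clk=1
t0.Δ4 w2=1 w1=0 w0=1 clk=1
t1.Δ0 w2=1 w1=0 w0=1 clk=1
t1.Δ1 w2=1 w1=0 w0=1 clk=0
t2.Δ0 w2=1 w1=0 w0=1 clk=0
t2.Δ1 w2=1 w1=0 w0=1 clk=1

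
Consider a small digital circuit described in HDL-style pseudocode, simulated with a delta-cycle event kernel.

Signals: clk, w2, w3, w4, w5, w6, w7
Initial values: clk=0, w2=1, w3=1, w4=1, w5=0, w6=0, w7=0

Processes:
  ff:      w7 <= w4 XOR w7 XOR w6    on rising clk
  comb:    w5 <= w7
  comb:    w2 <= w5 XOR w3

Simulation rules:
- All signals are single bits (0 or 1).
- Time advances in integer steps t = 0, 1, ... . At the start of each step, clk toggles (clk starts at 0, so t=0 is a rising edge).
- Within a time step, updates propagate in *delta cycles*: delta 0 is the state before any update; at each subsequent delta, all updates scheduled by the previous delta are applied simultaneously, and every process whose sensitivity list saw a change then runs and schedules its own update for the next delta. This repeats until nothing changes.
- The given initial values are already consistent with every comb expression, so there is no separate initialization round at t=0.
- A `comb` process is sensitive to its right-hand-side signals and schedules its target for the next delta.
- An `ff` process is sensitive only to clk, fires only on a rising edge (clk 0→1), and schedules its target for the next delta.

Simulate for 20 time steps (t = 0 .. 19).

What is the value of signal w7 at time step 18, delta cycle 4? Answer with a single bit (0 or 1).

t0.Δ0 w4=1 w6=0 clk=0 w5=0 w7=0 w2=1 w3=1
t0.Δ1 w4=1 w6=0 clk=1 w5=0 w7=0 w2=1 w3=1
t0.Δ2 w4=1 w6=0 clk=1 w5=0 w7=1 w2=1 w3=1
t0.Δ3 w4=1 w6=0 clk=1 w5=1 w7=1 w2=1 w3=1
t0.Δ4 w4=1 w6=0 clk=1 w5=1 w7=1 w2=0 w3=1
t1.Δ0 w4=1 w6=0 clk=1 w5=1 w7=1 w2=0 w3=1
t1.Δ1 w4=1 w6=0 clk=0 w5=1 w7=1 w2=0 w3=1
t2.Δ0 w4=1 w6=0 clk=0 w5=1 w7=1 w2=0 w3=1
t2.Δ1 w4=1 w6=0 clk=1 w5=1 w7=1 w2=0 w3=1
t2.Δ2 w4=1 w6=0 clk=1 w5=1 w7=0 w2=0 w3=1
t2.Δ3 w4=1 w6=0 clk=1 w5=0 w7=0 w2=0 w3=1
t2.Δ4 w4=1 w6=0 clk=1 w5=0 w7=0 w2=1 w3=1
t3.Δ0 w4=1 w6=0 clk=1 w5=0 w7=0 w2=1 w3=1
t3.Δ1 w4=1 w6=0 clk=0 w5=0 w7=0 w2=1 w3=1
t4.Δ0 w4=1 w6=0 clk=0 w5=0 w7=0 w2=1 w3=1
t4.Δ1 w4=1 w6=0 clk=1 w5=0 w7=0 w2=1 w3=1
t4.Δ2 w4=1 w6=0 clk=1 w5=0 w7=1 w2=1 w3=1
t4.Δ3 w4=1 w6=0 clk=1 w5=1 w7=1 w2=1 w3=1
t4.Δ4 w4=1 w6=0 clk=1 w5=1 w7=1 w2=0 w3=1
t5.Δ0 w4=1 w6=0 clk=1 w5=1 w7=1 w2=0 w3=1
t5.Δ1 w4=1 w6=0 clk=0 w5=1 w7=1 w2=0 w3=1
t6.Δ0 w4=1 w6=0 clk=0 w5=1 w7=1 w2=0 w3=1
t6.Δ1 w4=1 w6=0 clk=1 w5=1 w7=1 w2=0 w3=1
t6.Δ2 w4=1 w6=0 clk=1 w5=1 w7=0 w2=0 w3=1
t6.Δ3 w4=1 w6=0 clk=1 w5=0 w7=0 w2=0 w3=1
t6.Δ4 w4=1 w6=0 clk=1 w5=0 w7=0 w2=1 w3=1
t7.Δ0 w4=1 w6=0 clk=1 w5=0 w7=0 w2=1 w3=1
t7.Δ1 w4=1 w6=0 clk=0 w5=0 w7=0 w2=1 w3=1
t8.Δ0 w4=1 w6=0 clk=0 w5=0 w7=0 w2=1 w3=1
t8.Δ1 w4=1 w6=0 clk=1 w5=0 w7=0 w2=1 w3=1
t8.Δ2 w4=1 w6=0 clk=1 w5=0 w7=1 w2=1 w3=1
t8.Δ3 w4=1 w6=0 clk=1 w5=1 w7=1 w2=1 w3=1
t8.Δ4 w4=1 w6=0 clk=1 w5=1 w7=1 w2=0 w3=1
t9.Δ0 w4=1 w6=0 clk=1 w5=1 w7=1 w2=0 w3=1
t9.Δ1 w4=1 w6=0 clk=0 w5=1 w7=1 w2=0 w3=1
t10.Δ0 w4=1 w6=0 clk=0 w5=1 w7=1 w2=0 w3=1
t10.Δ1 w4=1 w6=0 clk=1 w5=1 w7=1 w2=0 w3=1
t10.Δ2 w4=1 w6=0 clk=1 w5=1 w7=0 w2=0 w3=1
t10.Δ3 w4=1 w6=0 clk=1 w5=0 w7=0 w2=0 w3=1
t10.Δ4 w4=1 w6=0 clk=1 w5=0 w7=0 w2=1 w3=1
t11.Δ0 w4=1 w6=0 clk=1 w5=0 w7=0 w2=1 w3=1
t11.Δ1 w4=1 w6=0 clk=0 w5=0 w7=0 w2=1 w3=1
t12.Δ0 w4=1 w6=0 clk=0 w5=0 w7=0 w2=1 w3=1
t12.Δ1 w4=1 w6=0 clk=1 w5=0 w7=0 w2=1 w3=1
t12.Δ2 w4=1 w6=0 clk=1 w5=0 w7=1 w2=1 w3=1
t12.Δ3 w4=1 w6=0 clk=1 w5=1 w7=1 w2=1 w3=1
t12.Δ4 w4=1 w6=0 clk=1 w5=1 w7=1 w2=0 w3=1
t13.Δ0 w4=1 w6=0 clk=1 w5=1 w7=1 w2=0 w3=1
t13.Δ1 w4=1 w6=0 clk=0 w5=1 w7=1 w2=0 w3=1
t14.Δ0 w4=1 w6=0 clk=0 w5=1 w7=1 w2=0 w3=1
t14.Δ1 w4=1 w6=0 clk=1 w5=1 w7=1 w2=0 w3=1
t14.Δ2 w4=1 w6=0 clk=1 w5=1 w7=0 w2=0 w3=1
t14.Δ3 w4=1 w6=0 clk=1 w5=0 w7=0 w2=0 w3=1
t14.Δ4 w4=1 w6=0 clk=1 w5=0 w7=0 w2=1 w3=1
t15.Δ0 w4=1 w6=0 clk=1 w5=0 w7=0 w2=1 w3=1
t15.Δ1 w4=1 w6=0 clk=0 w5=0 w7=0 w2=1 w3=1
t16.Δ0 w4=1 w6=0 clk=0 w5=0 w7=0 w2=1 w3=1
t16.Δ1 w4=1 w6=0 clk=1 w5=0 w7=0 w2=1 w3=1
t16.Δ2 w4=1 w6=0 clk=1 w5=0 w7=1 w2=1 w3=1
t16.Δ3 w4=1 w6=0 clk=1 w5=1 w7=1 w2=1 w3=1
t16.Δ4 w4=1 w6=0 clk=1 w5=1 w7=1 w2=0 w3=1
t17.Δ0 w4=1 w6=0 clk=1 w5=1 w7=1 w2=0 w3=1
t17.Δ1 w4=1 w6=0 clk=0 w5=1 w7=1 w2=0 w3=1
t18.Δ0 w4=1 w6=0 clk=0 w5=1 w7=1 w2=0 w3=1
t18.Δ1 w4=1 w6=0 clk=1 w5=1 w7=1 w2=0 w3=1
t18.Δ2 w4=1 w6=0 clk=1 w5=1 w7=0 w2=0 w3=1
t18.Δ3 w4=1 w6=0 clk=1 w5=0 w7=0 w2=0 w3=1
t18.Δ4 w4=1 w6=0 clk=1 w5=0 w7=0 w2=1 w3=1
t19.Δ0 w4=1 w6=0 clk=1 w5=0 w7=0 w2=1 w3=1
t19.Δ1 w4=1 w6=0 clk=0 w5=0 w7=0 w2=1 w3=1

0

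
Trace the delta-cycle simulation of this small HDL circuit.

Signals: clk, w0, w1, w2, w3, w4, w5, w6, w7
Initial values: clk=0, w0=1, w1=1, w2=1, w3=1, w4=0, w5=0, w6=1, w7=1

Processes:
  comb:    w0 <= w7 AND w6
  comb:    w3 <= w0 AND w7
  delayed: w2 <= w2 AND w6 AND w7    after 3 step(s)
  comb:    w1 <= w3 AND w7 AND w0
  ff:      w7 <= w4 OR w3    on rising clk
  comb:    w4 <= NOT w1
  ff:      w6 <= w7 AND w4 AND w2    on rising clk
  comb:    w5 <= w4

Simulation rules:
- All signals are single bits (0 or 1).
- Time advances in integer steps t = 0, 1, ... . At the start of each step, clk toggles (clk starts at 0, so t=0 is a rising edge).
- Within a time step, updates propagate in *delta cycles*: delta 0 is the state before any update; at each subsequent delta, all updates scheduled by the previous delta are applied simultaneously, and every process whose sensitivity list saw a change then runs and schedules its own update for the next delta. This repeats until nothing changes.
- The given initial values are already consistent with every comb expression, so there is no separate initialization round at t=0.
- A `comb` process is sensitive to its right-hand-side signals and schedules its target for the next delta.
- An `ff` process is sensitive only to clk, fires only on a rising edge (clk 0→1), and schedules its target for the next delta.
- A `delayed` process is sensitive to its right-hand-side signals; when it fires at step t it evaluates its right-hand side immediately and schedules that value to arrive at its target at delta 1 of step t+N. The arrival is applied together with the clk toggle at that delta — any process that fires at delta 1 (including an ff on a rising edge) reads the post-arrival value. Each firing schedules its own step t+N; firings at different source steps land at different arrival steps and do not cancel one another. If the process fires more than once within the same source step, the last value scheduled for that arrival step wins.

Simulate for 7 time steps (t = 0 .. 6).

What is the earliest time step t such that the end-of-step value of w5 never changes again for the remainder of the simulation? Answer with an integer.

4

t=0 Δ0: clk=0 w6=1 w1=1 w4=0 w0=1 w7=1 w5=0 w3=1 w2=1
  Δ1: clk:0→1
  Δ2: w6:1→0
  Δ3: w0:1→0
  Δ4: w1:1→0, w3:1→0
  Δ5: w4:0→1
  Δ6: w5:0→1
  (6Δ to stable)
t=1 Δ0: clk=1 w6=0 w1=0 w4=1 w0=0 w7=1 w5=1 w3=0 w2=1
  Δ1: clk:1→0
  (1Δ to stable)
t=2 Δ0: clk=0 w6=0 w1=0 w4=1 w0=0 w7=1 w5=1 w3=0 w2=1
  Δ1: clk:0→1
  Δ2: w6:0→1
  Δ3: w0:0→1
  Δ4: w3:0→1
  Δ5: w1:0→1
  Δ6: w4:1→0
  Δ7: w5:1→0
  (7Δ to stable)
t=3 Δ0: clk=1 w6=1 w1=1 w4=0 w0=1 w7=1 w5=0 w3=1 w2=1
  Δ1: clk:1→0, w2:1→0
  (1Δ to stable)
t=4 Δ0: clk=0 w6=1 w1=1 w4=0 w0=1 w7=1 w5=0 w3=1 w2=0
  Δ1: clk:0→1
  Δ2: w6:1→0
  Δ3: w0:1→0
  Δ4: w1:1→0, w3:1→0
  Δ5: w4:0→1
  Δ6: w5:0→1
  (6Δ to stable)
t=5 Δ0: clk=1 w6=0 w1=0 w4=1 w0=0 w7=1 w5=1 w3=0 w2=0
  Δ1: clk:1→0, w2:0→1
  (1Δ to stable)
t=6 Δ0: clk=0 w6=0 w1=0 w4=1 w0=0 w7=1 w5=1 w3=0 w2=1
  Δ1: clk:0→1, w2:1→0
  (1Δ to stable)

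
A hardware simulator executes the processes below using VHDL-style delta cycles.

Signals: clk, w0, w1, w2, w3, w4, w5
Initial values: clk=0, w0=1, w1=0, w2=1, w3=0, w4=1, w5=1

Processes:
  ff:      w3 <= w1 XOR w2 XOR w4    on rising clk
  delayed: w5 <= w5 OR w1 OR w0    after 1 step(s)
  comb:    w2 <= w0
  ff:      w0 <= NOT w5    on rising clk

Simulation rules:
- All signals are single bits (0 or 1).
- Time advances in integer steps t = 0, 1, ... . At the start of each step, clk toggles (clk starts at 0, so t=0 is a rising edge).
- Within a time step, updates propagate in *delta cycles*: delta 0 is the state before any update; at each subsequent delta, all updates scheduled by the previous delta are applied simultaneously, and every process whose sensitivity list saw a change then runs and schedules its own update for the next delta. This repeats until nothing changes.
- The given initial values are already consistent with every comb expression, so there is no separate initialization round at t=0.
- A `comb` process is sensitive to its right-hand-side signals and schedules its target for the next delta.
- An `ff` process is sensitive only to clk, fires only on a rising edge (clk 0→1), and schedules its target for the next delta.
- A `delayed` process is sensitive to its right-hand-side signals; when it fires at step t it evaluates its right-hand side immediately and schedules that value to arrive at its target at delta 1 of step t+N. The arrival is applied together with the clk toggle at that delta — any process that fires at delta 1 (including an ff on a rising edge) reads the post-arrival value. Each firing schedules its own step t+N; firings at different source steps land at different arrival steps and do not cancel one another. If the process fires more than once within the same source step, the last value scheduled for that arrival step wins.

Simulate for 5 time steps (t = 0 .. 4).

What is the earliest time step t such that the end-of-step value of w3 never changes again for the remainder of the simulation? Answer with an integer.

t=0 Δ0: w1=0 w0=1 w5=1 w2=1 w4=1 w3=0 clk=0
  Δ1: clk:0→1
  Δ2: w0:1→0
  Δ3: w2:1→0
  (3Δ to stable)
t=1 Δ0: w1=0 w0=0 w5=1 w2=0 w4=1 w3=0 clk=1
  Δ1: clk:1→0
  (1Δ to stable)
t=2 Δ0: w1=0 w0=0 w5=1 w2=0 w4=1 w3=0 clk=0
  Δ1: clk:0→1
  Δ2: w3:0→1
  (2Δ to stable)
t=3 Δ0: w1=0 w0=0 w5=1 w2=0 w4=1 w3=1 clk=1
  Δ1: clk:1→0
  (1Δ to stable)
t=4 Δ0: w1=0 w0=0 w5=1 w2=0 w4=1 w3=1 clk=0
  Δ1: clk:0→1
  (1Δ to stable)

2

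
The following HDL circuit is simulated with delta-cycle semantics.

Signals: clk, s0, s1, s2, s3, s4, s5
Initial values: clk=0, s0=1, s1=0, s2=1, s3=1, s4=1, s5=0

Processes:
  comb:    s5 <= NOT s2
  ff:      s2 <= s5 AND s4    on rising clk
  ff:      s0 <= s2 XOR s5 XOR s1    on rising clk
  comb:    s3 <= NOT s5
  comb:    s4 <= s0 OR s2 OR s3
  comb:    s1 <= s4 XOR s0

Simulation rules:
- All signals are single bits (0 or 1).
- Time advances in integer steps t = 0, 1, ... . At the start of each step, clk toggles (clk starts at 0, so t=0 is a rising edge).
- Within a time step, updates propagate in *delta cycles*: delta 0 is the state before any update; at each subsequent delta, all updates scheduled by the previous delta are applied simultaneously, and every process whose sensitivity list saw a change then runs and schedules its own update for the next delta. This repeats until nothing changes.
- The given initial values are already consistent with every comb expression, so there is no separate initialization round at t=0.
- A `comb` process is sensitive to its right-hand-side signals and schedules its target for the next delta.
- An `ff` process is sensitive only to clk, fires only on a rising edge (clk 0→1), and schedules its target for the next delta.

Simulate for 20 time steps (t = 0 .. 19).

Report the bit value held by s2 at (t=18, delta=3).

1

[bits: s1,s0,clk,s4,s5,s3,s2]
t=0: Δ0=0101011 Δ1=0111011 Δ2=0111010 Δ3=0111110 Δ4=0111100 | 4Δ
t=1: Δ0=0111100 Δ1=0101100 | 1Δ
t=2: Δ0=0101100 Δ1=0111100 Δ2=0111101 Δ3=0111001 Δ4=0111011 | 4Δ
t=3: Δ0=0111011 Δ1=0101011 | 1Δ
t=4: Δ0=0101011 Δ1=0111011 Δ2=0111010 Δ3=0111110 Δ4=0111100 | 4Δ
t=5: Δ0=0111100 Δ1=0101100 | 1Δ
t=6: Δ0=0101100 Δ1=0111100 Δ2=0111101 Δ3=0111001 Δ4=0111011 | 4Δ
t=7: Δ0=0111011 Δ1=0101011 | 1Δ
t=8: Δ0=0101011 Δ1=0111011 Δ2=0111010 Δ3=0111110 Δ4=0111100 | 4Δ
t=9: Δ0=0111100 Δ1=0101100 | 1Δ
t=10: Δ0=0101100 Δ1=0111100 Δ2=0111101 Δ3=0111001 Δ4=0111011 | 4Δ
t=11: Δ0=0111011 Δ1=0101011 | 1Δ
t=12: Δ0=0101011 Δ1=0111011 Δ2=0111010 Δ3=0111110 Δ4=0111100 | 4Δ
t=13: Δ0=0111100 Δ1=0101100 | 1Δ
t=14: Δ0=0101100 Δ1=0111100 Δ2=0111101 Δ3=0111001 Δ4=0111011 | 4Δ
t=15: Δ0=0111011 Δ1=0101011 | 1Δ
t=16: Δ0=0101011 Δ1=0111011 Δ2=0111010 Δ3=0111110 Δ4=0111100 | 4Δ
t=17: Δ0=0111100 Δ1=0101100 | 1Δ
t=18: Δ0=0101100 Δ1=0111100 Δ2=0111101 Δ3=0111001 Δ4=0111011 | 4Δ
t=19: Δ0=0111011 Δ1=0101011 | 1Δ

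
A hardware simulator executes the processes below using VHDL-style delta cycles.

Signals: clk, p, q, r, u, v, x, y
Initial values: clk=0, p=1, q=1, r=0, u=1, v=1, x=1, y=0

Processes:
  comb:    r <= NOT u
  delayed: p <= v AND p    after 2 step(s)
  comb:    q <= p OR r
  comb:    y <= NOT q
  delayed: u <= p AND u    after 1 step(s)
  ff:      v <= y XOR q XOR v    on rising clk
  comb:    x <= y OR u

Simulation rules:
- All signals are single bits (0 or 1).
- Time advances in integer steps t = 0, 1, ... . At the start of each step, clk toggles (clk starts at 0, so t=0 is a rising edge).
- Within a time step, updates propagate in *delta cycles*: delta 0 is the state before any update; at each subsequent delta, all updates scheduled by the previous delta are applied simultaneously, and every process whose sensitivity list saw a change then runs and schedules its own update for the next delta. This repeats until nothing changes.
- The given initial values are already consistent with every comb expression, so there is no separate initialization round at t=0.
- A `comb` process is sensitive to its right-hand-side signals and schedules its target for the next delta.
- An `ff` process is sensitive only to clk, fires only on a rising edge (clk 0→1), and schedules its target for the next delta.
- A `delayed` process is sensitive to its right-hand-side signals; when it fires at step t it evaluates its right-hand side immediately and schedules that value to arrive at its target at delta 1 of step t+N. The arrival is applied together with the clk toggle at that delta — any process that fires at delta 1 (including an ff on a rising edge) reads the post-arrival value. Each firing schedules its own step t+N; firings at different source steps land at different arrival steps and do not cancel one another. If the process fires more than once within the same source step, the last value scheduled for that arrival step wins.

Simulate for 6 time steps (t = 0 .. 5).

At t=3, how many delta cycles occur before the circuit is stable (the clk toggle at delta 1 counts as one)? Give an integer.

5

t=0 Δ0: p=1 clk=0 q=1 x=1 v=1 r=0 y=0 u=1
  Δ1: clk:0→1
  Δ2: v:1→0
  (2Δ to stable)
t=1 Δ0: p=1 clk=1 q=1 x=1 v=0 r=0 y=0 u=1
  Δ1: clk:1→0
  (1Δ to stable)
t=2 Δ0: p=1 clk=0 q=1 x=1 v=0 r=0 y=0 u=1
  Δ1: p:1→0, clk:0→1
  Δ2: q:1→0, v:0→1
  Δ3: y:0→1
  (3Δ to stable)
t=3 Δ0: p=0 clk=1 q=0 x=1 v=1 r=0 y=1 u=1
  Δ1: clk:1→0, u:1→0
  Δ2: r:0→1
  Δ3: q:0→1
  Δ4: y:1→0
  Δ5: x:1→0
  (5Δ to stable)
t=4 Δ0: p=0 clk=0 q=1 x=0 v=1 r=1 y=0 u=0
  Δ1: clk:0→1
  Δ2: v:1→0
  (2Δ to stable)
t=5 Δ0: p=0 clk=1 q=1 x=0 v=0 r=1 y=0 u=0
  Δ1: clk:1→0
  (1Δ to stable)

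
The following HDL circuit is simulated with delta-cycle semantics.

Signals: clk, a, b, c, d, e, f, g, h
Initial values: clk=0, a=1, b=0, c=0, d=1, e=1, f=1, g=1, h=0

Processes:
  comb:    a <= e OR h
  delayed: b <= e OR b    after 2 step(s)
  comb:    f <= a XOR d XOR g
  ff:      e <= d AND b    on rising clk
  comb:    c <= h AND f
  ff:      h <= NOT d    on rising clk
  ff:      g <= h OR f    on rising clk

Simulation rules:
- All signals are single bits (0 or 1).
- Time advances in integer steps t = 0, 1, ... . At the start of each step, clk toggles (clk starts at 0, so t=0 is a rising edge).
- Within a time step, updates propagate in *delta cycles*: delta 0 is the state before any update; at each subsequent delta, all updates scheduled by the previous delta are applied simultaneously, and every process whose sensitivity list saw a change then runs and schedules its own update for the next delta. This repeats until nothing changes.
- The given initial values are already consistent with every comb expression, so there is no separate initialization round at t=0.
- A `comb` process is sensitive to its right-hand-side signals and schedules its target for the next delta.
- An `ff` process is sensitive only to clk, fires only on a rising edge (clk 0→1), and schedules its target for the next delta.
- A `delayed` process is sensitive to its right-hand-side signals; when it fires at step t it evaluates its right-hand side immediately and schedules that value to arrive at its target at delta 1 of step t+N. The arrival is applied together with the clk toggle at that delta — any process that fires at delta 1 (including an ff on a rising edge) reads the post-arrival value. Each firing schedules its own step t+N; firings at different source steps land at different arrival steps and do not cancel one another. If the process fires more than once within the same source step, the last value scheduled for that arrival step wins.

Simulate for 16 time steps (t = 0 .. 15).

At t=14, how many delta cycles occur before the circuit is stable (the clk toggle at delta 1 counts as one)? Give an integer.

3

[bits: g,b,e,c,f,h,d,a,clk]
t=0: Δ0=101010110 Δ1=101010111 Δ2=100010111 Δ3=100010101 Δ4=100000101 | 4Δ
t=1: Δ0=100000101 Δ1=100000100 | 1Δ
t=2: Δ0=100000100 Δ1=100000101 Δ2=000000101 Δ3=000010101 | 3Δ
t=3: Δ0=000010101 Δ1=000010100 | 1Δ
t=4: Δ0=000010100 Δ1=000010101 Δ2=100010101 Δ3=100000101 | 3Δ
t=5: Δ0=100000101 Δ1=100000100 | 1Δ
t=6: Δ0=100000100 Δ1=100000101 Δ2=000000101 Δ3=000010101 | 3Δ
t=7: Δ0=000010101 Δ1=000010100 | 1Δ
t=8: Δ0=000010100 Δ1=000010101 Δ2=100010101 Δ3=100000101 | 3Δ
t=9: Δ0=100000101 Δ1=100000100 | 1Δ
t=10: Δ0=100000100 Δ1=100000101 Δ2=000000101 Δ3=000010101 | 3Δ
t=11: Δ0=000010101 Δ1=000010100 | 1Δ
t=12: Δ0=000010100 Δ1=000010101 Δ2=100010101 Δ3=100000101 | 3Δ
t=13: Δ0=100000101 Δ1=100000100 | 1Δ
t=14: Δ0=100000100 Δ1=100000101 Δ2=000000101 Δ3=000010101 | 3Δ
t=15: Δ0=000010101 Δ1=000010100 | 1Δ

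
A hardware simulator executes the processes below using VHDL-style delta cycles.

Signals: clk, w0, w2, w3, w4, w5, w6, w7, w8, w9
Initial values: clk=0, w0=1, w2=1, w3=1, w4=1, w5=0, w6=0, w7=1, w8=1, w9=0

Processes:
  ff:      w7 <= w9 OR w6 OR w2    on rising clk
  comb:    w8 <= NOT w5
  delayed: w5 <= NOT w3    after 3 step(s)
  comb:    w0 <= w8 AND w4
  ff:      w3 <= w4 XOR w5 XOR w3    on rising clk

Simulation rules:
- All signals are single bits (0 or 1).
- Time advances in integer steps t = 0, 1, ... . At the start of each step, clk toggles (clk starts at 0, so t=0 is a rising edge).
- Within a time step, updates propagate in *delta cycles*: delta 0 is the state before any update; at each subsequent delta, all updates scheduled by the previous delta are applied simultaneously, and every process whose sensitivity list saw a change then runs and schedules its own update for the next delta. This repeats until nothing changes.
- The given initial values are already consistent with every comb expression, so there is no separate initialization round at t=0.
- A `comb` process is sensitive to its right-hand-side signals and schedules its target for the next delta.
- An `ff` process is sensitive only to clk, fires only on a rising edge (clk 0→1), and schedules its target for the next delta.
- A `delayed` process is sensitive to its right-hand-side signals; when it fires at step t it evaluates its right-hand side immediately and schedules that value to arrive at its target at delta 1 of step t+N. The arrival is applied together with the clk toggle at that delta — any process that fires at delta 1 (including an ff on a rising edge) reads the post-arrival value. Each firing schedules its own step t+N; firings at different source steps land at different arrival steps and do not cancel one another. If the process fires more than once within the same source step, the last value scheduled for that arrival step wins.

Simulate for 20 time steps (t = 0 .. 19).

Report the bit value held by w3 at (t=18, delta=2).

0

t0.Δ0 w0=1 w4=1 w9=0 w5=0 w2=1 w3=1 w7=1 w6=0 w8=1 clk=0
t0.Δ1 w0=1 w4=1 w9=0 w5=0 w2=1 w3=1 w7=1 w6=0 w8=1 clk=1
t0.Δ2 w0=1 w4=1 w9=0 w5=0 w2=1 w3=0 w7=1 w6=0 w8=1 clk=1
t1.Δ0 w0=1 w4=1 w9=0 w5=0 w2=1 w3=0 w7=1 w6=0 w8=1 clk=1
t1.Δ1 w0=1 w4=1 w9=0 w5=0 w2=1 w3=0 w7=1 w6=0 w8=1 clk=0
t2.Δ0 w0=1 w4=1 w9=0 w5=0 w2=1 w3=0 w7=1 w6=0 w8=1 clk=0
t2.Δ1 w0=1 w4=1 w9=0 w5=0 w2=1 w3=0 w7=1 w6=0 w8=1 clk=1
t2.Δ2 w0=1 w4=1 w9=0 w5=0 w2=1 w3=1 w7=1 w6=0 w8=1 clk=1
t3.Δ0 w0=1 w4=1 w9=0 w5=0 w2=1 w3=1 w7=1 w6=0 w8=1 clk=1
t3.Δ1 w0=1 w4=1 w9=0 w5=1 w2=1 w3=1 w7=1 w6=0 w8=1 clk=0
t3.Δ2 w0=1 w4=1 w9=0 w5=1 w2=1 w3=1 w7=1 w6=0 w8=0 clk=0
t3.Δ3 w0=0 w4=1 w9=0 w5=1 w2=1 w3=1 w7=1 w6=0 w8=0 clk=0
t4.Δ0 w0=0 w4=1 w9=0 w5=1 w2=1 w3=1 w7=1 w6=0 w8=0 clk=0
t4.Δ1 w0=0 w4=1 w9=0 w5=1 w2=1 w3=1 w7=1 w6=0 w8=0 clk=1
t5.Δ0 w0=0 w4=1 w9=0 w5=1 w2=1 w3=1 w7=1 w6=0 w8=0 clk=1
t5.Δ1 w0=0 w4=1 w9=0 w5=0 w2=1 w3=1 w7=1 w6=0 w8=0 clk=0
t5.Δ2 w0=0 w4=1 w9=0 w5=0 w2=1 w3=1 w7=1 w6=0 w8=1 clk=0
t5.Δ3 w0=1 w4=1 w9=0 w5=0 w2=1 w3=1 w7=1 w6=0 w8=1 clk=0
t6.Δ0 w0=1 w4=1 w9=0 w5=0 w2=1 w3=1 w7=1 w6=0 w8=1 clk=0
t6.Δ1 w0=1 w4=1 w9=0 w5=0 w2=1 w3=1 w7=1 w6=0 w8=1 clk=1
t6.Δ2 w0=1 w4=1 w9=0 w5=0 w2=1 w3=0 w7=1 w6=0 w8=1 clk=1
t7.Δ0 w0=1 w4=1 w9=0 w5=0 w2=1 w3=0 w7=1 w6=0 w8=1 clk=1
t7.Δ1 w0=1 w4=1 w9=0 w5=0 w2=1 w3=0 w7=1 w6=0 w8=1 clk=0
t8.Δ0 w0=1 w4=1 w9=0 w5=0 w2=1 w3=0 w7=1 w6=0 w8=1 clk=0
t8.Δ1 w0=1 w4=1 w9=0 w5=0 w2=1 w3=0 w7=1 w6=0 w8=1 clk=1
t8.Δ2 w0=1 w4=1 w9=0 w5=0 w2=1 w3=1 w7=1 w6=0 w8=1 clk=1
t9.Δ0 w0=1 w4=1 w9=0 w5=0 w2=1 w3=1 w7=1 w6=0 w8=1 clk=1
t9.Δ1 w0=1 w4=1 w9=0 w5=1 w2=1 w3=1 w7=1 w6=0 w8=1 clk=0
t9.Δ2 w0=1 w4=1 w9=0 w5=1 w2=1 w3=1 w7=1 w6=0 w8=0 clk=0
t9.Δ3 w0=0 w4=1 w9=0 w5=1 w2=1 w3=1 w7=1 w6=0 w8=0 clk=0
t10.Δ0 w0=0 w4=1 w9=0 w5=1 w2=1 w3=1 w7=1 w6=0 w8=0 clk=0
t10.Δ1 w0=0 w4=1 w9=0 w5=1 w2=1 w3=1 w7=1 w6=0 w8=0 clk=1
t11.Δ0 w0=0 w4=1 w9=0 w5=1 w2=1 w3=1 w7=1 w6=0 w8=0 clk=1
t11.Δ1 w0=0 w4=1 w9=0 w5=0 w2=1 w3=1 w7=1 w6=0 w8=0 clk=0
t11.Δ2 w0=0 w4=1 w9=0 w5=0 w2=1 w3=1 w7=1 w6=0 w8=1 clk=0
t11.Δ3 w0=1 w4=1 w9=0 w5=0 w2=1 w3=1 w7=1 w6=0 w8=1 clk=0
t12.Δ0 w0=1 w4=1 w9=0 w5=0 w2=1 w3=1 w7=1 w6=0 w8=1 clk=0
t12.Δ1 w0=1 w4=1 w9=0 w5=0 w2=1 w3=1 w7=1 w6=0 w8=1 clk=1
t12.Δ2 w0=1 w4=1 w9=0 w5=0 w2=1 w3=0 w7=1 w6=0 w8=1 clk=1
t13.Δ0 w0=1 w4=1 w9=0 w5=0 w2=1 w3=0 w7=1 w6=0 w8=1 clk=1
t13.Δ1 w0=1 w4=1 w9=0 w5=0 w2=1 w3=0 w7=1 w6=0 w8=1 clk=0
t14.Δ0 w0=1 w4=1 w9=0 w5=0 w2=1 w3=0 w7=1 w6=0 w8=1 clk=0
t14.Δ1 w0=1 w4=1 w9=0 w5=0 w2=1 w3=0 w7=1 w6=0 w8=1 clk=1
t14.Δ2 w0=1 w4=1 w9=0 w5=0 w2=1 w3=1 w7=1 w6=0 w8=1 clk=1
t15.Δ0 w0=1 w4=1 w9=0 w5=0 w2=1 w3=1 w7=1 w6=0 w8=1 clk=1
t15.Δ1 w0=1 w4=1 w9=0 w5=1 w2=1 w3=1 w7=1 w6=0 w8=1 clk=0
t15.Δ2 w0=1 w4=1 w9=0 w5=1 w2=1 w3=1 w7=1 w6=0 w8=0 clk=0
t15.Δ3 w0=0 w4=1 w9=0 w5=1 w2=1 w3=1 w7=1 w6=0 w8=0 clk=0
t16.Δ0 w0=0 w4=1 w9=0 w5=1 w2=1 w3=1 w7=1 w6=0 w8=0 clk=0
t16.Δ1 w0=0 w4=1 w9=0 w5=1 w2=1 w3=1 w7=1 w6=0 w8=0 clk=1
t17.Δ0 w0=0 w4=1 w9=0 w5=1 w2=1 w3=1 w7=1 w6=0 w8=0 clk=1
t17.Δ1 w0=0 w4=1 w9=0 w5=0 w2=1 w3=1 w7=1 w6=0 w8=0 clk=0
t17.Δ2 w0=0 w4=1 w9=0 w5=0 w2=1 w3=1 w7=1 w6=0 w8=1 clk=0
t17.Δ3 w0=1 w4=1 w9=0 w5=0 w2=1 w3=1 w7=1 w6=0 w8=1 clk=0
t18.Δ0 w0=1 w4=1 w9=0 w5=0 w2=1 w3=1 w7=1 w6=0 w8=1 clk=0
t18.Δ1 w0=1 w4=1 w9=0 w5=0 w2=1 w3=1 w7=1 w6=0 w8=1 clk=1
t18.Δ2 w0=1 w4=1 w9=0 w5=0 w2=1 w3=0 w7=1 w6=0 w8=1 clk=1
t19.Δ0 w0=1 w4=1 w9=0 w5=0 w2=1 w3=0 w7=1 w6=0 w8=1 clk=1
t19.Δ1 w0=1 w4=1 w9=0 w5=0 w2=1 w3=0 w7=1 w6=0 w8=1 clk=0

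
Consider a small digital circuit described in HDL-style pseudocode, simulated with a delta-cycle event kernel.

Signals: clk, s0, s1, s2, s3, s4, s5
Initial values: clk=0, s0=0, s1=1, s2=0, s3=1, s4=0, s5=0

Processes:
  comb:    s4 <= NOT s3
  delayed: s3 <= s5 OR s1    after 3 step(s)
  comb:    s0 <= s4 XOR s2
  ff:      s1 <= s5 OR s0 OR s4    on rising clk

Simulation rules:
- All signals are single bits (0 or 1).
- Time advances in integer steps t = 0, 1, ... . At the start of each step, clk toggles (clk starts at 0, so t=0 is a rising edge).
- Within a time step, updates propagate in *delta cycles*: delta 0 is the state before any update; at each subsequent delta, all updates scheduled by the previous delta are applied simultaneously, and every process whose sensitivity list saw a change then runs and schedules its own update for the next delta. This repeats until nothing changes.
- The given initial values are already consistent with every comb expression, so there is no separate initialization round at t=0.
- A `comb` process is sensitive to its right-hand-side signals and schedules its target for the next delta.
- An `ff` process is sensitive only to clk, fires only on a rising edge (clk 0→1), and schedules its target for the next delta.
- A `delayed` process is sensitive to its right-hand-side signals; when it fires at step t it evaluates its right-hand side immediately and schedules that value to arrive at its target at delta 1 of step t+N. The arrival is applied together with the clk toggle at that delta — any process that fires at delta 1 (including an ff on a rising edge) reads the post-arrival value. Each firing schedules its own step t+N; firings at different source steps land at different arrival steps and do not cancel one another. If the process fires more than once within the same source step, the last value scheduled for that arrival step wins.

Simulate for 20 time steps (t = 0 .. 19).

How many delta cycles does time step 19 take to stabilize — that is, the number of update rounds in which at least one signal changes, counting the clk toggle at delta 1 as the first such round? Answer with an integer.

3

[bits: s0,s2,s1,s4,s3,s5,clk]
t=0: Δ0=0010100 Δ1=0010101 Δ2=0000101 | 2Δ
t=1: Δ0=0000101 Δ1=0000100 | 1Δ
t=2: Δ0=0000100 Δ1=0000101 | 1Δ
t=3: Δ0=0000101 Δ1=0000000 Δ2=0001000 Δ3=1001000 | 3Δ
t=4: Δ0=1001000 Δ1=1001001 Δ2=1011001 | 2Δ
t=5: Δ0=1011001 Δ1=1011000 | 1Δ
t=6: Δ0=1011000 Δ1=1011001 | 1Δ
t=7: Δ0=1011001 Δ1=1011100 Δ2=1010100 Δ3=0010100 | 3Δ
t=8: Δ0=0010100 Δ1=0010101 Δ2=0000101 | 2Δ
t=9: Δ0=0000101 Δ1=0000100 | 1Δ
t=10: Δ0=0000100 Δ1=0000101 | 1Δ
t=11: Δ0=0000101 Δ1=0000000 Δ2=0001000 Δ3=1001000 | 3Δ
t=12: Δ0=1001000 Δ1=1001001 Δ2=1011001 | 2Δ
t=13: Δ0=1011001 Δ1=1011000 | 1Δ
t=14: Δ0=1011000 Δ1=1011001 | 1Δ
t=15: Δ0=1011001 Δ1=1011100 Δ2=1010100 Δ3=0010100 | 3Δ
t=16: Δ0=0010100 Δ1=0010101 Δ2=0000101 | 2Δ
t=17: Δ0=0000101 Δ1=0000100 | 1Δ
t=18: Δ0=0000100 Δ1=0000101 | 1Δ
t=19: Δ0=0000101 Δ1=0000000 Δ2=0001000 Δ3=1001000 | 3Δ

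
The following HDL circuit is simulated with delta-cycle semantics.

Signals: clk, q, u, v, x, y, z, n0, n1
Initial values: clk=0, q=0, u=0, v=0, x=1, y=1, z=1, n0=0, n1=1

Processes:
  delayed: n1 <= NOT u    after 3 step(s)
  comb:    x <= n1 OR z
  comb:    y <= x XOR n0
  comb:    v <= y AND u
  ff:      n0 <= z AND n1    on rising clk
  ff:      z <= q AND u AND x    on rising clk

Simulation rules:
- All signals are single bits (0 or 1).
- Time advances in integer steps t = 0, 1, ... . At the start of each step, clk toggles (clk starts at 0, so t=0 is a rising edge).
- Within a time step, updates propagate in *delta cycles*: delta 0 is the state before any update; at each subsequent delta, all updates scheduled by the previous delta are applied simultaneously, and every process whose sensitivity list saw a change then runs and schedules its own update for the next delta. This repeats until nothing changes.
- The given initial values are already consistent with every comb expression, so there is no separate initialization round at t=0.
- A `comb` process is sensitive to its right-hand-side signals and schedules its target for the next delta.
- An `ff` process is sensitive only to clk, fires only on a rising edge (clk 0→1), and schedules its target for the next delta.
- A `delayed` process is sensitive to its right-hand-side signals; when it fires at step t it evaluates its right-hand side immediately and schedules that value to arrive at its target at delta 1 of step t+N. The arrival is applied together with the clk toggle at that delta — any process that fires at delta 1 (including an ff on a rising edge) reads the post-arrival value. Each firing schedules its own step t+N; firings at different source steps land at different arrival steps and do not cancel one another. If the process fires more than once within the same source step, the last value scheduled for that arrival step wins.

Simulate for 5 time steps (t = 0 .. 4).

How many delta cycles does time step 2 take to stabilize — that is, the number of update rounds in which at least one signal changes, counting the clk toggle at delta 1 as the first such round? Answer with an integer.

t=0 Δ0: n1=1 v=0 z=1 u=0 n0=0 q=0 x=1 y=1 clk=0
  Δ1: clk:0→1
  Δ2: z:1→0, n0:0→1
  Δ3: y:1→0
  (3Δ to stable)
t=1 Δ0: n1=1 v=0 z=0 u=0 n0=1 q=0 x=1 y=0 clk=1
  Δ1: clk:1→0
  (1Δ to stable)
t=2 Δ0: n1=1 v=0 z=0 u=0 n0=1 q=0 x=1 y=0 clk=0
  Δ1: clk:0→1
  Δ2: n0:1→0
  Δ3: y:0→1
  (3Δ to stable)
t=3 Δ0: n1=1 v=0 z=0 u=0 n0=0 q=0 x=1 y=1 clk=1
  Δ1: clk:1→0
  (1Δ to stable)
t=4 Δ0: n1=1 v=0 z=0 u=0 n0=0 q=0 x=1 y=1 clk=0
  Δ1: clk:0→1
  (1Δ to stable)

3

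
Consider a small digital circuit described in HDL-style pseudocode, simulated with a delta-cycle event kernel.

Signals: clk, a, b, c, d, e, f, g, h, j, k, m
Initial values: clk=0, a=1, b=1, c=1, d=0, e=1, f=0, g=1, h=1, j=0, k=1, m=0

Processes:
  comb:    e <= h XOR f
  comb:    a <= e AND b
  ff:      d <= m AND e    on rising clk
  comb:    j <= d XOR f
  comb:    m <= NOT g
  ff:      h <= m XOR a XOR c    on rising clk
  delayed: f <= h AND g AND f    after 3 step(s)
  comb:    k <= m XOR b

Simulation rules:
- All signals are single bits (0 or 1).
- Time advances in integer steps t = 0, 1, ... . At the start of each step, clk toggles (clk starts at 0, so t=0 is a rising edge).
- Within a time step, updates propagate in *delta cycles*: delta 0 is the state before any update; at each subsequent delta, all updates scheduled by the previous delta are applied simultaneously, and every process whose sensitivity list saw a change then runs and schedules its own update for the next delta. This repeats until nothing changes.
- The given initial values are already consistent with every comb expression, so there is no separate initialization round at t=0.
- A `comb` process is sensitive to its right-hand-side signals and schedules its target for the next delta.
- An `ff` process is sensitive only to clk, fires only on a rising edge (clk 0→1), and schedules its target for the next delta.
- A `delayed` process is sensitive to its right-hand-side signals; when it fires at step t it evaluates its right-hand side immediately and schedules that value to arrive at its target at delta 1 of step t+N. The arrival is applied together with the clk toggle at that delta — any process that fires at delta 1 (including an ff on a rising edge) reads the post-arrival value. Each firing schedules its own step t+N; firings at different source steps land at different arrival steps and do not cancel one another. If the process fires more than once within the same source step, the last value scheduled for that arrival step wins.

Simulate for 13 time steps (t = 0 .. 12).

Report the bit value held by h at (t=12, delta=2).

t=0 Δ0: b=1 f=0 g=1 clk=0 m=0 j=0 e=1 k=1 c=1 h=1 d=0 a=1
  Δ1: clk:0→1
  Δ2: h:1→0
  Δ3: e:1→0
  Δ4: a:1→0
  (4Δ to stable)
t=1 Δ0: b=1 f=0 g=1 clk=1 m=0 j=0 e=0 k=1 c=1 h=0 d=0 a=0
  Δ1: clk:1→0
  (1Δ to stable)
t=2 Δ0: b=1 f=0 g=1 clk=0 m=0 j=0 e=0 k=1 c=1 h=0 d=0 a=0
  Δ1: clk:0→1
  Δ2: h:0→1
  Δ3: e:0→1
  Δ4: a:0→1
  (4Δ to stable)
t=3 Δ0: b=1 f=0 g=1 clk=1 m=0 j=0 e=1 k=1 c=1 h=1 d=0 a=1
  Δ1: clk:1→0
  (1Δ to stable)
t=4 Δ0: b=1 f=0 g=1 clk=0 m=0 j=0 e=1 k=1 c=1 h=1 d=0 a=1
  Δ1: clk:0→1
  Δ2: h:1→0
  Δ3: e:1→0
  Δ4: a:1→0
  (4Δ to stable)
t=5 Δ0: b=1 f=0 g=1 clk=1 m=0 j=0 e=0 k=1 c=1 h=0 d=0 a=0
  Δ1: clk:1→0
  (1Δ to stable)
t=6 Δ0: b=1 f=0 g=1 clk=0 m=0 j=0 e=0 k=1 c=1 h=0 d=0 a=0
  Δ1: clk:0→1
  Δ2: h:0→1
  Δ3: e:0→1
  Δ4: a:0→1
  (4Δ to stable)
t=7 Δ0: b=1 f=0 g=1 clk=1 m=0 j=0 e=1 k=1 c=1 h=1 d=0 a=1
  Δ1: clk:1→0
  (1Δ to stable)
t=8 Δ0: b=1 f=0 g=1 clk=0 m=0 j=0 e=1 k=1 c=1 h=1 d=0 a=1
  Δ1: clk:0→1
  Δ2: h:1→0
  Δ3: e:1→0
  Δ4: a:1→0
  (4Δ to stable)
t=9 Δ0: b=1 f=0 g=1 clk=1 m=0 j=0 e=0 k=1 c=1 h=0 d=0 a=0
  Δ1: clk:1→0
  (1Δ to stable)
t=10 Δ0: b=1 f=0 g=1 clk=0 m=0 j=0 e=0 k=1 c=1 h=0 d=0 a=0
  Δ1: clk:0→1
  Δ2: h:0→1
  Δ3: e:0→1
  Δ4: a:0→1
  (4Δ to stable)
t=11 Δ0: b=1 f=0 g=1 clk=1 m=0 j=0 e=1 k=1 c=1 h=1 d=0 a=1
  Δ1: clk:1→0
  (1Δ to stable)
t=12 Δ0: b=1 f=0 g=1 clk=0 m=0 j=0 e=1 k=1 c=1 h=1 d=0 a=1
  Δ1: clk:0→1
  Δ2: h:1→0
  Δ3: e:1→0
  Δ4: a:1→0
  (4Δ to stable)

0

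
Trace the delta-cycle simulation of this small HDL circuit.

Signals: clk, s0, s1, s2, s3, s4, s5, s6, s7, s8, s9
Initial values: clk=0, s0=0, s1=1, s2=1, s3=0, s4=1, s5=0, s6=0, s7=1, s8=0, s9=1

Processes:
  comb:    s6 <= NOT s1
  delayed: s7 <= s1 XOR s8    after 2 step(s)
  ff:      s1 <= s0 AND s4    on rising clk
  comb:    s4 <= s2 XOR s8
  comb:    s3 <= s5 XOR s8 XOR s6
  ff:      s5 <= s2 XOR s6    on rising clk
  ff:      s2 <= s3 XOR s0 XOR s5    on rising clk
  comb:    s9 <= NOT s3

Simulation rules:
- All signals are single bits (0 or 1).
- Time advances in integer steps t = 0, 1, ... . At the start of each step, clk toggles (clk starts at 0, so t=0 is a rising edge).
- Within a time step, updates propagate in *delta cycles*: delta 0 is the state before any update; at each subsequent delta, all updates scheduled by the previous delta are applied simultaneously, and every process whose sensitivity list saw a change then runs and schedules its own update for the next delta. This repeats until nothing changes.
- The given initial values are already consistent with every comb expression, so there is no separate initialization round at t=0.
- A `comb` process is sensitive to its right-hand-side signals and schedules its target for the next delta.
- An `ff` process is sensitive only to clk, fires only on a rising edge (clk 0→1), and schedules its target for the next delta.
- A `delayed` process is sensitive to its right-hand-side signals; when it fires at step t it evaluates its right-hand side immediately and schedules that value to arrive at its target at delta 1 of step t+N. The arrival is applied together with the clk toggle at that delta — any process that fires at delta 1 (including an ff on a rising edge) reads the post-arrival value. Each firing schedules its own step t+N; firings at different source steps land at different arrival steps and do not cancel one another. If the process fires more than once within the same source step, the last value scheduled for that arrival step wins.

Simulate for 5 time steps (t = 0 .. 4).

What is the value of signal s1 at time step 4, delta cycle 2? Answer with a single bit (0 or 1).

0

t=0 Δ0: s1=1 s3=0 s7=1 clk=0 s5=0 s6=0 s4=1 s2=1 s9=1 s0=0 s8=0
  Δ1: clk:0→1
  Δ2: s1:1→0, s5:0→1, s2:1→0
  Δ3: s3:0→1, s6:0→1, s4:1→0
  Δ4: s3:1→0, s9:1→0
  Δ5: s9:0→1
  (5Δ to stable)
t=1 Δ0: s1=0 s3=0 s7=1 clk=1 s5=1 s6=1 s4=0 s2=0 s9=1 s0=0 s8=0
  Δ1: clk:1→0
  (1Δ to stable)
t=2 Δ0: s1=0 s3=0 s7=1 clk=0 s5=1 s6=1 s4=0 s2=0 s9=1 s0=0 s8=0
  Δ1: s7:1→0, clk:0→1
  Δ2: s2:0→1
  Δ3: s4:0→1
  (3Δ to stable)
t=3 Δ0: s1=0 s3=0 s7=0 clk=1 s5=1 s6=1 s4=1 s2=1 s9=1 s0=0 s8=0
  Δ1: clk:1→0
  (1Δ to stable)
t=4 Δ0: s1=0 s3=0 s7=0 clk=0 s5=1 s6=1 s4=1 s2=1 s9=1 s0=0 s8=0
  Δ1: clk:0→1
  Δ2: s5:1→0
  Δ3: s3:0→1
  Δ4: s9:1→0
  (4Δ to stable)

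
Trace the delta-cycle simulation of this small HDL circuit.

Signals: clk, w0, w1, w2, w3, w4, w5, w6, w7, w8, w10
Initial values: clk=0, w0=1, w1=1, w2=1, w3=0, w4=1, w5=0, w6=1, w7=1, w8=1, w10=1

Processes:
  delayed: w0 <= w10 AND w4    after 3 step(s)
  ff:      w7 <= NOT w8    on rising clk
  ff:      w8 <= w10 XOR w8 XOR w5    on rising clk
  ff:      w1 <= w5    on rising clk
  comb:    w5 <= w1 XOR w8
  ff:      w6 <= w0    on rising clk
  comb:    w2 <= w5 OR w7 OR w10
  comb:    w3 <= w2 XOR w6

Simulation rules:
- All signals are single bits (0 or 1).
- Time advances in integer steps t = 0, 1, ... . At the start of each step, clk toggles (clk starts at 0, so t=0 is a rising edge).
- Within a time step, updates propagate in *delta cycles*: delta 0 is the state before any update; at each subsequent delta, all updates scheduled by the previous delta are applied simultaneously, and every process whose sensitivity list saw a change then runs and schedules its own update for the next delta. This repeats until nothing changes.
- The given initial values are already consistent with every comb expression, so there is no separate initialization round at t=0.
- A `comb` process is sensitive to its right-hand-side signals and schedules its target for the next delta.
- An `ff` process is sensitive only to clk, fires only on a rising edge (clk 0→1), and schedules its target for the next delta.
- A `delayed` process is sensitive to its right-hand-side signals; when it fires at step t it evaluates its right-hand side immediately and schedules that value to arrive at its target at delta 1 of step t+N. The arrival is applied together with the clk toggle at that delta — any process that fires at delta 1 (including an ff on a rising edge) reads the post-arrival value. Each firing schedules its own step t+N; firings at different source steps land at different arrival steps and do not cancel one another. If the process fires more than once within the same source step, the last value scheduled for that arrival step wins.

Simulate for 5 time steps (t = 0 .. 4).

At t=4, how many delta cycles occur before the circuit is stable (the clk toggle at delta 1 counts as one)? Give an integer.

3

[bits: clk,w8,w10,w7,w4,w5,w2,w0,w1,w6,w3]
t=0: Δ0=01111011110 Δ1=11111011110 Δ2=10101011010 | 2Δ
t=1: Δ0=10101011010 Δ1=00101011010 | 1Δ
t=2: Δ0=00101011010 Δ1=10101011010 Δ2=11111011010 Δ3=11111111010 | 3Δ
t=3: Δ0=11111111010 Δ1=01111111010 | 1Δ
t=4: Δ0=01111111010 Δ1=11111111010 Δ2=11101111110 Δ3=11101011110 | 3Δ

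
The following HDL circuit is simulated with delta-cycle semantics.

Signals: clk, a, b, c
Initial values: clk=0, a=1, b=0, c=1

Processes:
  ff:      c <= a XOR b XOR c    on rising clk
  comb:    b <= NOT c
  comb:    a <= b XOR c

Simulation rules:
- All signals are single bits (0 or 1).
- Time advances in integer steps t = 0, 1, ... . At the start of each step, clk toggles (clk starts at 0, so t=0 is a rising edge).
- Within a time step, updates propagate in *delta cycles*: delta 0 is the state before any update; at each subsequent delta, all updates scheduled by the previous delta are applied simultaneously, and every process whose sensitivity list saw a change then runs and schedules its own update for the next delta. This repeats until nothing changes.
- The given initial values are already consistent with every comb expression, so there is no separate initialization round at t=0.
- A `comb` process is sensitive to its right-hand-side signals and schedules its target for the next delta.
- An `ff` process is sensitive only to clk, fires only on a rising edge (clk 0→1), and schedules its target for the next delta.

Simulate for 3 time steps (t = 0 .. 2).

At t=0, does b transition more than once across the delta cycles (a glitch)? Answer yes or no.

no

t=0 Δ0: c=1 clk=0 a=1 b=0
  Δ1: clk:0→1
  Δ2: c:1→0
  Δ3: a:1→0, b:0→1
  Δ4: a:0→1
  (4Δ to stable)
t=1 Δ0: c=0 clk=1 a=1 b=1
  Δ1: clk:1→0
  (1Δ to stable)
t=2 Δ0: c=0 clk=0 a=1 b=1
  Δ1: clk:0→1
  (1Δ to stable)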